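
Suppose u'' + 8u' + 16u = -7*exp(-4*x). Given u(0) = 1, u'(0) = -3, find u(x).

u = x*exp(-4*x) - 7*x**2*exp(-4*x)/2 + exp(-4*x)

Characteristic equation r² + 8r + 16 = 0 has discriminant (8)² - 4·(16) = 0, so r = -4 is a repeated root.
Hence u_h = (C1 + C2*x)*exp(-4*x).
Since exp(-4*x) solves the homogeneous equation (r = -4 is a root of multiplicity 2), multiply the trial by x^2. Try u_p = A*x^2*exp(-4*x). Substituting into the equation and dividing by exp(-4*x) gives A = -7/2, so u_p = -7*x^2*exp(-4*x)/2.
General solution: u = C1*exp(-4*x) - 7*x^2*exp(-4*x)/2 + C2*x*exp(-4*x).
Apply the initial conditions: u(0) = C1 = 1 and u'(0) = C2 - 4*C1 = -3. Solving gives C1 = 1, C2 = 1.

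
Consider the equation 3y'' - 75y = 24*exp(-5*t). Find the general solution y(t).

Divide through by 3: y'' - 25y = 8*exp(-5*t).
Characteristic equation r² - 25 = 0 factors as (r + 5)(r - 5) = 0, so r = -5, 5.
Hence y_h = C1*exp(-5*t) + C2*exp(5*t).
Since exp(-5*t) solves the homogeneous equation (r = -5 is a root of multiplicity 1), multiply the trial by t. Try y_p = A*t*exp(-5*t). Substituting into the equation and dividing by exp(-5*t) gives A = -4/5, so y_p = -4*t*exp(-5*t)/5.

y = C1*exp(-5*t) + C2*exp(5*t) - 4*t*exp(-5*t)/5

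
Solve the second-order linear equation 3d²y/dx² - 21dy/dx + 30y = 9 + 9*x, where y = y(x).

Divide through by 3: y'' - 7y' + 10y = 3 + 3*x.
Characteristic equation r² - 7r + 10 = 0 factors as (r - 2)(r - 5) = 0, so r = 2, 5.
Hence y_h = C1*exp(2*x) + C2*exp(5*x).
For the particular solution try y_p = A0 + A1*x. Substituting and matching coefficients of each power of x gives A0 = 51/100, A1 = 3/10, so y_p = 51/100 + 3*x/10.

y = 51/100 + 3*x/10 + C1*exp(2*x) + C2*exp(5*x)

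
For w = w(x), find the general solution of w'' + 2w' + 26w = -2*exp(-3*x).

Characteristic equation r² + 2r + 26 = 0 has discriminant (2)² - 4·(26) = -100 < 0, so r = -1 ± 5i.
Hence w_h = C1*cos(5*x)*exp(-x) + C2*exp(-x)*sin(5*x).
Try w_p = A*exp(-3*x). Substituting into the equation and dividing by exp(-3*x) gives A = -2/29, so w_p = -2*exp(-3*x)/29.

w = -2*exp(-3*x)/29 + C1*cos(5*x)*exp(-x) + C2*exp(-x)*sin(5*x)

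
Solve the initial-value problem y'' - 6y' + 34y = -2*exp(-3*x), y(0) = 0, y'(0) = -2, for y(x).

y = -2*exp(-3*x)/61 - 134*exp(3*x)*sin(5*x)/305 + 2*cos(5*x)*exp(3*x)/61

Characteristic equation r² - 6r + 34 = 0 has discriminant (-6)² - 4·(34) = -100 < 0, so r = 3 ± 5i.
Hence y_h = C1*cos(5*x)*exp(3*x) + C2*exp(3*x)*sin(5*x).
Try y_p = A*exp(-3*x). Substituting into the equation and dividing by exp(-3*x) gives A = -2/61, so y_p = -2*exp(-3*x)/61.
General solution: y = -2*exp(-3*x)/61 + C1*cos(5*x)*exp(3*x) + C2*exp(3*x)*sin(5*x).
Apply the initial conditions: y(0) = -2/61 + C1 = 0 and y'(0) = 6/61 + 3*C1 + 5*C2 = -2. Solving gives C1 = 2/61, C2 = -134/305.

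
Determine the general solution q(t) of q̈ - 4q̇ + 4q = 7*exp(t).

Characteristic equation r² - 4r + 4 = 0 has discriminant (-4)² - 4·(4) = 0, so r = 2 is a repeated root.
Hence q_h = (C1 + C2*t)*exp(2*t).
Try q_p = A*exp(t). Substituting into the equation and dividing by exp(t) gives A = 7, so q_p = 7*exp(t).

q = 7*exp(t) + C1*exp(2*t) + C2*t*exp(2*t)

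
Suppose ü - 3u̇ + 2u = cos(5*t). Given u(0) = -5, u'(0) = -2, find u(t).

u = -209*exp(t)/26 - 23*cos(5*t)/754 - 15*sin(5*t)/754 + 89*exp(2*t)/29

Characteristic equation r² - 3r + 2 = 0 factors as (r - 2)(r - 1) = 0, so r = 2, 1.
Hence u_h = C1*exp(2*t) + C2*exp(t).
Try u_p = A*cos(5*t) + B*sin(5*t). Substituting and equating the coefficients of cos(5t) and sin(5t) gives A = -23/754, B = -15/754, so u_p = -23*cos(5*t)/754 - 15*sin(5*t)/754.
General solution: u = -23*cos(5*t)/754 - 15*sin(5*t)/754 + C1*exp(2*t) + C2*exp(t).
Apply the initial conditions: u(0) = -23/754 + C1 + C2 = -5 and u'(0) = -75/754 + C2 + 2*C1 = -2. Solving gives C1 = 89/29, C2 = -209/26.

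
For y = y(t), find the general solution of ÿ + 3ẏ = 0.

y = C2 + C1*exp(-3*t)

Characteristic equation r² + 3r = 0 factors as (r + 3)r = 0, so r = -3, 0.
Hence y_h = C1*exp(-3*t) + C2.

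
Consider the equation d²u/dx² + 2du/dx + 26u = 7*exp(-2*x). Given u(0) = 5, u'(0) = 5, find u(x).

u = 7*exp(-2*x)/26 + 123*cos(5*x)*exp(-x)/26 + 267*exp(-x)*sin(5*x)/130

Characteristic equation r² + 2r + 26 = 0 has discriminant (2)² - 4·(26) = -100 < 0, so r = -1 ± 5i.
Hence u_h = C1*cos(5*x)*exp(-x) + C2*exp(-x)*sin(5*x).
Try u_p = A*exp(-2*x). Substituting into the equation and dividing by exp(-2*x) gives A = 7/26, so u_p = 7*exp(-2*x)/26.
General solution: u = 7*exp(-2*x)/26 + C1*cos(5*x)*exp(-x) + C2*exp(-x)*sin(5*x).
Apply the initial conditions: u(0) = 7/26 + C1 = 5 and u'(0) = -7/13 - C1 + 5*C2 = 5. Solving gives C1 = 123/26, C2 = 267/130.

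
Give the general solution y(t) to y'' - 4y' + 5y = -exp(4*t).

y = -exp(4*t)/5 + C1*cos(t)*exp(2*t) + C2*exp(2*t)*sin(t)

Characteristic equation r² - 4r + 5 = 0 has discriminant (-4)² - 4·(5) = -4 < 0, so r = 2 ± i.
Hence y_h = C1*cos(t)*exp(2*t) + C2*exp(2*t)*sin(t).
Try y_p = A*exp(4*t). Substituting into the equation and dividing by exp(4*t) gives A = -1/5, so y_p = -exp(4*t)/5.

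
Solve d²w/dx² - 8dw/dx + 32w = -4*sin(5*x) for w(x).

Characteristic equation r² - 8r + 32 = 0 has discriminant (-8)² - 4·(32) = -64 < 0, so r = 4 ± 4i.
Hence w_h = C1*cos(4*x)*exp(4*x) + C2*exp(4*x)*sin(4*x).
Try w_p = A*cos(5*x) + B*sin(5*x). Substituting and equating the coefficients of cos(5x) and sin(5x) gives A = -160/1649, B = -28/1649, so w_p = -160*cos(5*x)/1649 - 28*sin(5*x)/1649.

w = -160*cos(5*x)/1649 - 28*sin(5*x)/1649 + C1*cos(4*x)*exp(4*x) + C2*exp(4*x)*sin(4*x)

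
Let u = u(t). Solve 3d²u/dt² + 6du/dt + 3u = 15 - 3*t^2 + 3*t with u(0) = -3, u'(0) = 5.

Divide through by 3: u'' + 2u' + u = 5 + t - t^2.
Characteristic equation r² + 2r + 1 = 0 has discriminant (2)² - 4·(1) = 0, so r = -1 is a repeated root.
Hence u_h = (C1 + C2*t)*exp(-t).
For the particular solution try u_p = A0 + A1*t + A2*t^2. Substituting and matching coefficients of each power of t gives A0 = -3, A1 = 5, A2 = -1, so u_p = -3 - t^2 + 5*t.
General solution: u = -3 - t^2 + 5*t + C1*exp(-t) + C2*t*exp(-t).
Apply the initial conditions: u(0) = -3 + C1 = -3 and u'(0) = 5 + C2 - C1 = 5. Solving gives C1 = 0, C2 = 0.

u = -3 - t**2 + 5*t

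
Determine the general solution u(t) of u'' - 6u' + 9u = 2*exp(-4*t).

Characteristic equation r² - 6r + 9 = 0 has discriminant (-6)² - 4·(9) = 0, so r = 3 is a repeated root.
Hence u_h = (C1 + C2*t)*exp(3*t).
Try u_p = A*exp(-4*t). Substituting into the equation and dividing by exp(-4*t) gives A = 2/49, so u_p = 2*exp(-4*t)/49.

u = 2*exp(-4*t)/49 + C1*exp(3*t) + C2*t*exp(3*t)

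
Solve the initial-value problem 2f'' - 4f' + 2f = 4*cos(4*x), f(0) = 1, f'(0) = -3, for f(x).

Divide through by 2: f'' - 2f' + f = 2*cos(4*x).
Characteristic equation r² - 2r + 1 = 0 has discriminant (-2)² - 4·(1) = 0, so r = 1 is a repeated root.
Hence f_h = (C1 + C2*x)*exp(x).
Try f_p = A*cos(4*x) + B*sin(4*x). Substituting and equating the coefficients of cos(4x) and sin(4x) gives A = -30/289, B = -16/289, so f_p = -30*cos(4*x)/289 - 16*sin(4*x)/289.
General solution: f = -30*cos(4*x)/289 - 16*sin(4*x)/289 + C1*exp(x) + C2*x*exp(x).
Apply the initial conditions: f(0) = -30/289 + C1 = 1 and f'(0) = -64/289 + C1 + C2 = -3. Solving gives C1 = 319/289, C2 = -66/17.

f = -30*cos(4*x)/289 - 16*sin(4*x)/289 + 319*exp(x)/289 - 66*x*exp(x)/17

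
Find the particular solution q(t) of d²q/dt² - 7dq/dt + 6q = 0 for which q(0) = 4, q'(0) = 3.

q = -exp(6*t)/5 + 21*exp(t)/5

Characteristic equation r² - 7r + 6 = 0 factors as (r - 1)(r - 6) = 0, so r = 1, 6.
Hence q_h = C1*exp(t) + C2*exp(6*t).
Apply the initial conditions: q(0) = C1 + C2 = 4 and q'(0) = C1 + 6*C2 = 3. Solving gives C1 = 21/5, C2 = -1/5.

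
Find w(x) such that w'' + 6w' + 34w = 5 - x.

w = 44/289 - x/34 + C1*cos(5*x)*exp(-3*x) + C2*exp(-3*x)*sin(5*x)

Characteristic equation r² + 6r + 34 = 0 has discriminant (6)² - 4·(34) = -100 < 0, so r = -3 ± 5i.
Hence w_h = C1*cos(5*x)*exp(-3*x) + C2*exp(-3*x)*sin(5*x).
For the particular solution try w_p = A0 + A1*x. Substituting and matching coefficients of each power of x gives A0 = 44/289, A1 = -1/34, so w_p = 44/289 - x/34.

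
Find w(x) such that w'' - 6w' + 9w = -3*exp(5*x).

w = -3*exp(5*x)/4 + C1*exp(3*x) + C2*x*exp(3*x)

Characteristic equation r² - 6r + 9 = 0 has discriminant (-6)² - 4·(9) = 0, so r = 3 is a repeated root.
Hence w_h = (C1 + C2*x)*exp(3*x).
Try w_p = A*exp(5*x). Substituting into the equation and dividing by exp(5*x) gives A = -3/4, so w_p = -3*exp(5*x)/4.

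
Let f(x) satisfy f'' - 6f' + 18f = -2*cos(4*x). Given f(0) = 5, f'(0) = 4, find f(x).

Characteristic equation r² - 6r + 18 = 0 has discriminant (-6)² - 4·(18) = -36 < 0, so r = 3 ± 3i.
Hence f_h = C1*cos(3*x)*exp(3*x) + C2*exp(3*x)*sin(3*x).
Try f_p = A*cos(4*x) + B*sin(4*x). Substituting and equating the coefficients of cos(4x) and sin(4x) gives A = -1/145, B = 12/145, so f_p = -cos(4*x)/145 + 12*sin(4*x)/145.
General solution: f = -cos(4*x)/145 + 12*sin(4*x)/145 + C1*cos(3*x)*exp(3*x) + C2*exp(3*x)*sin(3*x).
Apply the initial conditions: f(0) = -1/145 + C1 = 5 and f'(0) = 48/145 + 3*C1 + 3*C2 = 4. Solving gives C1 = 726/145, C2 = -1646/435.

f = -cos(4*x)/145 + 12*sin(4*x)/145 - 1646*exp(3*x)*sin(3*x)/435 + 726*cos(3*x)*exp(3*x)/145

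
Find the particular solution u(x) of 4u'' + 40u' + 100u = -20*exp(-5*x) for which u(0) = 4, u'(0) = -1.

Divide through by 4: u'' + 10u' + 25u = -5*exp(-5*x).
Characteristic equation r² + 10r + 25 = 0 has discriminant (10)² - 4·(25) = 0, so r = -5 is a repeated root.
Hence u_h = (C1 + C2*x)*exp(-5*x).
Since exp(-5*x) solves the homogeneous equation (r = -5 is a root of multiplicity 2), multiply the trial by x^2. Try u_p = A*x^2*exp(-5*x). Substituting into the equation and dividing by exp(-5*x) gives A = -5/2, so u_p = -5*x^2*exp(-5*x)/2.
General solution: u = C1*exp(-5*x) - 5*x^2*exp(-5*x)/2 + C2*x*exp(-5*x).
Apply the initial conditions: u(0) = C1 = 4 and u'(0) = C2 - 5*C1 = -1. Solving gives C1 = 4, C2 = 19.

u = 4*exp(-5*x) + 19*x*exp(-5*x) - 5*x**2*exp(-5*x)/2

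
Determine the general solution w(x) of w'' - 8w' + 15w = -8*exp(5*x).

w = C1*exp(3*x) + C2*exp(5*x) - 4*x*exp(5*x)

Characteristic equation r² - 8r + 15 = 0 factors as (r - 3)(r - 5) = 0, so r = 3, 5.
Hence w_h = C1*exp(3*x) + C2*exp(5*x).
Since exp(5*x) solves the homogeneous equation (r = 5 is a root of multiplicity 1), multiply the trial by x. Try w_p = A*x*exp(5*x). Substituting into the equation and dividing by exp(5*x) gives A = -4, so w_p = -4*x*exp(5*x).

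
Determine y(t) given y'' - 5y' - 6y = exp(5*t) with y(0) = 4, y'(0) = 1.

Characteristic equation r² - 5r - 6 = 0 factors as (r + 1)(r - 6) = 0, so r = -1, 6.
Hence y_h = C1*exp(-t) + C2*exp(6*t).
Try y_p = A*exp(5*t). Substituting into the equation and dividing by exp(5*t) gives A = -1/6, so y_p = -exp(5*t)/6.
General solution: y = -exp(5*t)/6 + C1*exp(-t) + C2*exp(6*t).
Apply the initial conditions: y(0) = -1/6 + C1 + C2 = 4 and y'(0) = -5/6 - C1 + 6*C2 = 1. Solving gives C1 = 139/42, C2 = 6/7.

y = -exp(5*t)/6 + 6*exp(6*t)/7 + 139*exp(-t)/42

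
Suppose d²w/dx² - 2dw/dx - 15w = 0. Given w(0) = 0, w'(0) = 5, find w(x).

Characteristic equation r² - 2r - 15 = 0 factors as (r - 5)(r + 3) = 0, so r = 5, -3.
Hence w_h = C1*exp(5*x) + C2*exp(-3*x).
Apply the initial conditions: w(0) = C1 + C2 = 0 and w'(0) = -3*C2 + 5*C1 = 5. Solving gives C1 = 5/8, C2 = -5/8.

w = -5*exp(-3*x)/8 + 5*exp(5*x)/8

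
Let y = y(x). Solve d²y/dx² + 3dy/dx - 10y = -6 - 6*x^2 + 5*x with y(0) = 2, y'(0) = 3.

y = 339/500 - 62*exp(-5*x)/875 - 7*x/50 + 3*x**2/5 + 39*exp(2*x)/28

Characteristic equation r² + 3r - 10 = 0 factors as (r - 2)(r + 5) = 0, so r = 2, -5.
Hence y_h = C1*exp(2*x) + C2*exp(-5*x).
For the particular solution try y_p = A0 + A1*x + A2*x^2. Substituting and matching coefficients of each power of x gives A0 = 339/500, A1 = -7/50, A2 = 3/5, so y_p = 339/500 - 7*x/50 + 3*x^2/5.
General solution: y = 339/500 - 7*x/50 + 3*x^2/5 + C1*exp(2*x) + C2*exp(-5*x).
Apply the initial conditions: y(0) = 339/500 + C1 + C2 = 2 and y'(0) = -7/50 - 5*C2 + 2*C1 = 3. Solving gives C1 = 39/28, C2 = -62/875.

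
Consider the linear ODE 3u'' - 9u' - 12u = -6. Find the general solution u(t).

u = 1/2 + C1*exp(-t) + C2*exp(4*t)

Divide through by 3: u'' - 3u' - 4u = -2.
Characteristic equation r² - 3r - 4 = 0 factors as (r + 1)(r - 4) = 0, so r = -1, 4.
Hence u_h = C1*exp(-t) + C2*exp(4*t).
For the particular solution try u_p = A0. Substituting and matching coefficients of each power of t gives A0 = 1/2, so u_p = 1/2.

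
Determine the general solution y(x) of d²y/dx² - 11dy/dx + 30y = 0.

y = C1*exp(6*x) + C2*exp(5*x)

Characteristic equation r² - 11r + 30 = 0 factors as (r - 6)(r - 5) = 0, so r = 6, 5.
Hence y_h = C1*exp(6*x) + C2*exp(5*x).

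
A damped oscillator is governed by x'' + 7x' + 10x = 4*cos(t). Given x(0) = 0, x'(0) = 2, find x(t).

x = -16*exp(-5*t)/39 + 2*exp(-2*t)/15 + 14*sin(t)/65 + 18*cos(t)/65

Characteristic equation r² + 7r + 10 = 0 factors as (r + 2)(r + 5) = 0, so r = -2, -5.
Hence x_h = C1*exp(-2*t) + C2*exp(-5*t).
Try x_p = A*cos(t) + B*sin(t). Substituting and equating the coefficients of cos(t) and sin(t) gives A = 18/65, B = 14/65, so x_p = 14*sin(t)/65 + 18*cos(t)/65.
General solution: x = 14*sin(t)/65 + 18*cos(t)/65 + C1*exp(-2*t) + C2*exp(-5*t).
Apply the initial conditions: x(0) = 18/65 + C1 + C2 = 0 and x'(0) = 14/65 - 5*C2 - 2*C1 = 2. Solving gives C1 = 2/15, C2 = -16/39.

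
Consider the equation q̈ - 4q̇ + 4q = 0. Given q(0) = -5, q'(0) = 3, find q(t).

q = -5*exp(2*t) + 13*t*exp(2*t)

Characteristic equation r² - 4r + 4 = 0 has discriminant (-4)² - 4·(4) = 0, so r = 2 is a repeated root.
Hence q_h = (C1 + C2*t)*exp(2*t).
Apply the initial conditions: q(0) = C1 = -5 and q'(0) = C2 + 2*C1 = 3. Solving gives C1 = -5, C2 = 13.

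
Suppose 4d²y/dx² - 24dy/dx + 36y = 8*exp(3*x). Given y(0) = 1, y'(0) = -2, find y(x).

Divide through by 4: y'' - 6y' + 9y = 2*exp(3*x).
Characteristic equation r² - 6r + 9 = 0 has discriminant (-6)² - 4·(9) = 0, so r = 3 is a repeated root.
Hence y_h = (C1 + C2*x)*exp(3*x).
Since exp(3*x) solves the homogeneous equation (r = 3 is a root of multiplicity 2), multiply the trial by x^2. Try y_p = A*x^2*exp(3*x). Substituting into the equation and dividing by exp(3*x) gives A = 1, so y_p = x^2*exp(3*x).
General solution: y = C1*exp(3*x) + x^2*exp(3*x) + C2*x*exp(3*x).
Apply the initial conditions: y(0) = C1 = 1 and y'(0) = C2 + 3*C1 = -2. Solving gives C1 = 1, C2 = -5.

y = x**2*exp(3*x) - 5*x*exp(3*x) + exp(3*x)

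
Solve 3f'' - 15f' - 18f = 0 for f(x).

Divide through by 3: f'' - 5f' - 6f = 0.
Characteristic equation r² - 5r - 6 = 0 factors as (r - 6)(r + 1) = 0, so r = 6, -1.
Hence f_h = C1*exp(6*x) + C2*exp(-x).

f = C1*exp(6*x) + C2*exp(-x)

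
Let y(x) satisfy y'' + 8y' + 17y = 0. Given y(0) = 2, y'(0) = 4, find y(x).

Characteristic equation r² + 8r + 17 = 0 has discriminant (8)² - 4·(17) = -4 < 0, so r = -4 ± i.
Hence y_h = C1*cos(x)*exp(-4*x) + C2*exp(-4*x)*sin(x).
Apply the initial conditions: y(0) = C1 = 2 and y'(0) = C2 - 4*C1 = 4. Solving gives C1 = 2, C2 = 12.

y = 2*cos(x)*exp(-4*x) + 12*exp(-4*x)*sin(x)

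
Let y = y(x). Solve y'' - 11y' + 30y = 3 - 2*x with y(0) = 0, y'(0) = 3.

y = 17/225 - 88*exp(5*x)/25 - x/15 + 31*exp(6*x)/9

Characteristic equation r² - 11r + 30 = 0 factors as (r - 6)(r - 5) = 0, so r = 6, 5.
Hence y_h = C1*exp(6*x) + C2*exp(5*x).
For the particular solution try y_p = A0 + A1*x. Substituting and matching coefficients of each power of x gives A0 = 17/225, A1 = -1/15, so y_p = 17/225 - x/15.
General solution: y = 17/225 - x/15 + C1*exp(6*x) + C2*exp(5*x).
Apply the initial conditions: y(0) = 17/225 + C1 + C2 = 0 and y'(0) = -1/15 + 5*C2 + 6*C1 = 3. Solving gives C1 = 31/9, C2 = -88/25.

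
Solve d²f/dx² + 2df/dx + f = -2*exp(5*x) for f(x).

Characteristic equation r² + 2r + 1 = 0 has discriminant (2)² - 4·(1) = 0, so r = -1 is a repeated root.
Hence f_h = (C1 + C2*x)*exp(-x).
Try f_p = A*exp(5*x). Substituting into the equation and dividing by exp(5*x) gives A = -1/18, so f_p = -exp(5*x)/18.

f = -exp(5*x)/18 + C1*exp(-x) + C2*x*exp(-x)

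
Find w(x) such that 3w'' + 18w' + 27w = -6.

w = -2/9 + C1*exp(-3*x) + C2*x*exp(-3*x)

Divide through by 3: w'' + 6w' + 9w = -2.
Characteristic equation r² + 6r + 9 = 0 has discriminant (6)² - 4·(9) = 0, so r = -3 is a repeated root.
Hence w_h = (C1 + C2*x)*exp(-3*x).
For the particular solution try w_p = A0. Substituting and matching coefficients of each power of x gives A0 = -2/9, so w_p = -2/9.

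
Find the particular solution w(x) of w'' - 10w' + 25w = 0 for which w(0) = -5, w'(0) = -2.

Characteristic equation r² - 10r + 25 = 0 has discriminant (-10)² - 4·(25) = 0, so r = 5 is a repeated root.
Hence w_h = (C1 + C2*x)*exp(5*x).
Apply the initial conditions: w(0) = C1 = -5 and w'(0) = C2 + 5*C1 = -2. Solving gives C1 = -5, C2 = 23.

w = -5*exp(5*x) + 23*x*exp(5*x)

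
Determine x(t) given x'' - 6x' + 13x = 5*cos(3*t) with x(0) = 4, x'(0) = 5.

x = -9*sin(3*t)/34 + cos(3*t)/17 - 205*exp(3*t)*sin(2*t)/68 + 67*cos(2*t)*exp(3*t)/17

Characteristic equation r² - 6r + 13 = 0 has discriminant (-6)² - 4·(13) = -16 < 0, so r = 3 ± 2i.
Hence x_h = C1*cos(2*t)*exp(3*t) + C2*exp(3*t)*sin(2*t).
Try x_p = A*cos(3*t) + B*sin(3*t). Substituting and equating the coefficients of cos(3t) and sin(3t) gives A = 1/17, B = -9/34, so x_p = -9*sin(3*t)/34 + cos(3*t)/17.
General solution: x = -9*sin(3*t)/34 + cos(3*t)/17 + C1*cos(2*t)*exp(3*t) + C2*exp(3*t)*sin(2*t).
Apply the initial conditions: x(0) = 1/17 + C1 = 4 and x'(0) = -27/34 + 2*C2 + 3*C1 = 5. Solving gives C1 = 67/17, C2 = -205/68.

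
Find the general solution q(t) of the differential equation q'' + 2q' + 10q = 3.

Characteristic equation r² + 2r + 10 = 0 has discriminant (2)² - 4·(10) = -36 < 0, so r = -1 ± 3i.
Hence q_h = C1*cos(3*t)*exp(-t) + C2*exp(-t)*sin(3*t).
For the particular solution try q_p = A0. Substituting and matching coefficients of each power of t gives A0 = 3/10, so q_p = 3/10.

q = 3/10 + C1*cos(3*t)*exp(-t) + C2*exp(-t)*sin(3*t)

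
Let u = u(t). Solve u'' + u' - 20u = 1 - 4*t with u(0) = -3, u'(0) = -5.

Characteristic equation r² + r - 20 = 0 factors as (r - 4)(r + 5) = 0, so r = 4, -5.
Hence u_h = C1*exp(4*t) + C2*exp(-5*t).
For the particular solution try u_p = A0 + A1*t. Substituting and matching coefficients of each power of t gives A0 = -1/25, A1 = 1/5, so u_p = -1/25 + t/5.
General solution: u = -1/25 + t/5 + C1*exp(4*t) + C2*exp(-5*t).
Apply the initial conditions: u(0) = -1/25 + C1 + C2 = -3 and u'(0) = 1/5 - 5*C2 + 4*C1 = -5. Solving gives C1 = -20/9, C2 = -166/225.

u = -1/25 - 166*exp(-5*t)/225 - 20*exp(4*t)/9 + t/5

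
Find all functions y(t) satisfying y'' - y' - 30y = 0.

Characteristic equation r² - r - 30 = 0 factors as (r + 5)(r - 6) = 0, so r = -5, 6.
Hence y_h = C1*exp(-5*t) + C2*exp(6*t).

y = C1*exp(-5*t) + C2*exp(6*t)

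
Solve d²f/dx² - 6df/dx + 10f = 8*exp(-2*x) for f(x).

f = 4*exp(-2*x)/13 + C1*cos(x)*exp(3*x) + C2*exp(3*x)*sin(x)

Characteristic equation r² - 6r + 10 = 0 has discriminant (-6)² - 4·(10) = -4 < 0, so r = 3 ± i.
Hence f_h = C1*cos(x)*exp(3*x) + C2*exp(3*x)*sin(x).
Try f_p = A*exp(-2*x). Substituting into the equation and dividing by exp(-2*x) gives A = 4/13, so f_p = 4*exp(-2*x)/13.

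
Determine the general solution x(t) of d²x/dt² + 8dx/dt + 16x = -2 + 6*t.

x = -5/16 + 3*t/8 + C1*exp(-4*t) + C2*t*exp(-4*t)

Characteristic equation r² + 8r + 16 = 0 has discriminant (8)² - 4·(16) = 0, so r = -4 is a repeated root.
Hence x_h = (C1 + C2*t)*exp(-4*t).
For the particular solution try x_p = A0 + A1*t. Substituting and matching coefficients of each power of t gives A0 = -5/16, A1 = 3/8, so x_p = -5/16 + 3*t/8.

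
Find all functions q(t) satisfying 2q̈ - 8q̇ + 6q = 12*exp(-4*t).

q = 6*exp(-4*t)/35 + C1*exp(3*t) + C2*exp(t)

Divide through by 2: q'' - 4q' + 3q = 6*exp(-4*t).
Characteristic equation r² - 4r + 3 = 0 factors as (r - 3)(r - 1) = 0, so r = 3, 1.
Hence q_h = C1*exp(3*t) + C2*exp(t).
Try q_p = A*exp(-4*t). Substituting into the equation and dividing by exp(-4*t) gives A = 6/35, so q_p = 6*exp(-4*t)/35.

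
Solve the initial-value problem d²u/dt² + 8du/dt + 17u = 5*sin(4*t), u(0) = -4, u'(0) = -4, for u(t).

u = -32*cos(4*t)/205 + sin(4*t)/205 - 3976*exp(-4*t)*sin(t)/205 - 788*cos(t)*exp(-4*t)/205

Characteristic equation r² + 8r + 17 = 0 has discriminant (8)² - 4·(17) = -4 < 0, so r = -4 ± i.
Hence u_h = C1*cos(t)*exp(-4*t) + C2*exp(-4*t)*sin(t).
Try u_p = A*cos(4*t) + B*sin(4*t). Substituting and equating the coefficients of cos(4t) and sin(4t) gives A = -32/205, B = 1/205, so u_p = -32*cos(4*t)/205 + sin(4*t)/205.
General solution: u = -32*cos(4*t)/205 + sin(4*t)/205 + C1*cos(t)*exp(-4*t) + C2*exp(-4*t)*sin(t).
Apply the initial conditions: u(0) = -32/205 + C1 = -4 and u'(0) = 4/205 + C2 - 4*C1 = -4. Solving gives C1 = -788/205, C2 = -3976/205.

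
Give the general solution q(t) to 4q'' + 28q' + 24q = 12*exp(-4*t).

q = -exp(-4*t)/2 + C1*exp(-6*t) + C2*exp(-t)

Divide through by 4: q'' + 7q' + 6q = 3*exp(-4*t).
Characteristic equation r² + 7r + 6 = 0 factors as (r + 6)(r + 1) = 0, so r = -6, -1.
Hence q_h = C1*exp(-6*t) + C2*exp(-t).
Try q_p = A*exp(-4*t). Substituting into the equation and dividing by exp(-4*t) gives A = -1/2, so q_p = -exp(-4*t)/2.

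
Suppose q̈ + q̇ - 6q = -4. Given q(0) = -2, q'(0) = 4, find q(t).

Characteristic equation r² + r - 6 = 0 factors as (r + 3)(r - 2) = 0, so r = -3, 2.
Hence q_h = C1*exp(-3*t) + C2*exp(2*t).
For the particular solution try q_p = A0. Substituting and matching coefficients of each power of t gives A0 = 2/3, so q_p = 2/3.
General solution: q = 2/3 + C1*exp(-3*t) + C2*exp(2*t).
Apply the initial conditions: q(0) = 2/3 + C1 + C2 = -2 and q'(0) = -3*C1 + 2*C2 = 4. Solving gives C1 = -28/15, C2 = -4/5.

q = 2/3 - 28*exp(-3*t)/15 - 4*exp(2*t)/5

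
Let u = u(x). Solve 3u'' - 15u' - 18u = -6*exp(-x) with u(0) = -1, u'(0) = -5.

u = -44*exp(6*x)/49 - 5*exp(-x)/49 + 2*x*exp(-x)/7

Divide through by 3: u'' - 5u' - 6u = -2*exp(-x).
Characteristic equation r² - 5r - 6 = 0 factors as (r - 6)(r + 1) = 0, so r = 6, -1.
Hence u_h = C1*exp(6*x) + C2*exp(-x).
Since exp(-x) solves the homogeneous equation (r = -1 is a root of multiplicity 1), multiply the trial by x. Try u_p = A*x*exp(-x). Substituting into the equation and dividing by exp(-x) gives A = 2/7, so u_p = 2*x*exp(-x)/7.
General solution: u = C1*exp(6*x) + C2*exp(-x) + 2*x*exp(-x)/7.
Apply the initial conditions: u(0) = C1 + C2 = -1 and u'(0) = 2/7 - C2 + 6*C1 = -5. Solving gives C1 = -44/49, C2 = -5/49.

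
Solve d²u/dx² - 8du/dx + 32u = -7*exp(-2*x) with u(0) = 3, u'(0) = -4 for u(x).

u = -7*exp(-2*x)/52 - 437*exp(4*x)*sin(4*x)/104 + 163*cos(4*x)*exp(4*x)/52

Characteristic equation r² - 8r + 32 = 0 has discriminant (-8)² - 4·(32) = -64 < 0, so r = 4 ± 4i.
Hence u_h = C1*cos(4*x)*exp(4*x) + C2*exp(4*x)*sin(4*x).
Try u_p = A*exp(-2*x). Substituting into the equation and dividing by exp(-2*x) gives A = -7/52, so u_p = -7*exp(-2*x)/52.
General solution: u = -7*exp(-2*x)/52 + C1*cos(4*x)*exp(4*x) + C2*exp(4*x)*sin(4*x).
Apply the initial conditions: u(0) = -7/52 + C1 = 3 and u'(0) = 7/26 + 4*C1 + 4*C2 = -4. Solving gives C1 = 163/52, C2 = -437/104.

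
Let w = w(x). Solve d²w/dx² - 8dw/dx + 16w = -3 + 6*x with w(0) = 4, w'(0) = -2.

Characteristic equation r² - 8r + 16 = 0 has discriminant (-8)² - 4·(16) = 0, so r = 4 is a repeated root.
Hence w_h = (C1 + C2*x)*exp(4*x).
For the particular solution try w_p = A0 + A1*x. Substituting and matching coefficients of each power of x gives A0 = 0, A1 = 3/8, so w_p = 3*x/8.
General solution: w = 3*x/8 + C1*exp(4*x) + C2*x*exp(4*x).
Apply the initial conditions: w(0) = C1 = 4 and w'(0) = 3/8 + C2 + 4*C1 = -2. Solving gives C1 = 4, C2 = -147/8.

w = 4*exp(4*x) + 3*x/8 - 147*x*exp(4*x)/8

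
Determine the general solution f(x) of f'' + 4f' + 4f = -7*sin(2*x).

Characteristic equation r² + 4r + 4 = 0 has discriminant (4)² - 4·(4) = 0, so r = -2 is a repeated root.
Hence f_h = (C1 + C2*x)*exp(-2*x).
Try f_p = A*cos(2*x) + B*sin(2*x). Substituting and equating the coefficients of cos(2x) and sin(2x) gives A = 7/8, B = 0, so f_p = 7*cos(2*x)/8.

f = 7*cos(2*x)/8 + C1*exp(-2*x) + C2*x*exp(-2*x)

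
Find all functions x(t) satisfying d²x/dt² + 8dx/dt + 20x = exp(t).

x = exp(t)/29 + C1*cos(2*t)*exp(-4*t) + C2*exp(-4*t)*sin(2*t)

Characteristic equation r² + 8r + 20 = 0 has discriminant (8)² - 4·(20) = -16 < 0, so r = -4 ± 2i.
Hence x_h = C1*cos(2*t)*exp(-4*t) + C2*exp(-4*t)*sin(2*t).
Try x_p = A*exp(t). Substituting into the equation and dividing by exp(t) gives A = 1/29, so x_p = exp(t)/29.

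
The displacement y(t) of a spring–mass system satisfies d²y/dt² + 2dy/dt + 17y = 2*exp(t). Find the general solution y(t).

Characteristic equation r² + 2r + 17 = 0 has discriminant (2)² - 4·(17) = -64 < 0, so r = -1 ± 4i.
Hence y_h = C1*cos(4*t)*exp(-t) + C2*exp(-t)*sin(4*t).
Try y_p = A*exp(t). Substituting into the equation and dividing by exp(t) gives A = 1/10, so y_p = exp(t)/10.

y = exp(t)/10 + C1*cos(4*t)*exp(-t) + C2*exp(-t)*sin(4*t)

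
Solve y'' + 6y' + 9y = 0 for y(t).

y = C1*exp(-3*t) + C2*t*exp(-3*t)

Characteristic equation r² + 6r + 9 = 0 has discriminant (6)² - 4·(9) = 0, so r = -3 is a repeated root.
Hence y_h = (C1 + C2*t)*exp(-3*t).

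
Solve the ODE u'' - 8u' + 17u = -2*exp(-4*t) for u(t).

u = -2*exp(-4*t)/65 + C1*cos(t)*exp(4*t) + C2*exp(4*t)*sin(t)

Characteristic equation r² - 8r + 17 = 0 has discriminant (-8)² - 4·(17) = -4 < 0, so r = 4 ± i.
Hence u_h = C1*cos(t)*exp(4*t) + C2*exp(4*t)*sin(t).
Try u_p = A*exp(-4*t). Substituting into the equation and dividing by exp(-4*t) gives A = -2/65, so u_p = -2*exp(-4*t)/65.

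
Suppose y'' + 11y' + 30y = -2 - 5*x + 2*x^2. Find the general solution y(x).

Characteristic equation r² + 11r + 30 = 0 factors as (r + 5)(r + 6) = 0, so r = -5, -6.
Hence y_h = C1*exp(-5*x) + C2*exp(-6*x).
For the particular solution try y_p = A0 + A1*x + A2*x^2. Substituting and matching coefficients of each power of x gives A0 = 107/13500, A1 = -97/450, A2 = 1/15, so y_p = 107/13500 - 97*x/450 + x^2/15.

y = 107/13500 - 97*x/450 + x**2/15 + C1*exp(-5*x) + C2*exp(-6*x)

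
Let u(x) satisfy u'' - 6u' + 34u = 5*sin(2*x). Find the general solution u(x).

Characteristic equation r² - 6r + 34 = 0 has discriminant (-6)² - 4·(34) = -100 < 0, so r = 3 ± 5i.
Hence u_h = C1*cos(5*x)*exp(3*x) + C2*exp(3*x)*sin(5*x).
Try u_p = A*cos(2*x) + B*sin(2*x). Substituting and equating the coefficients of cos(2x) and sin(2x) gives A = 5/87, B = 25/174, so u_p = 5*cos(2*x)/87 + 25*sin(2*x)/174.

u = 5*cos(2*x)/87 + 25*sin(2*x)/174 + C1*cos(5*x)*exp(3*x) + C2*exp(3*x)*sin(5*x)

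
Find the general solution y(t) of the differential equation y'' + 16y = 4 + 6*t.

Characteristic equation r² + 16 = 0 has discriminant (0)² - 4·(16) = -64 < 0, so r = ± 4i.
Hence y_h = C1*cos(4*t) + C2*sin(4*t).
For the particular solution try y_p = A0 + A1*t. Substituting and matching coefficients of each power of t gives A0 = 1/4, A1 = 3/8, so y_p = 1/4 + 3*t/8.

y = 1/4 + 3*t/8 + C1*cos(4*t) + C2*sin(4*t)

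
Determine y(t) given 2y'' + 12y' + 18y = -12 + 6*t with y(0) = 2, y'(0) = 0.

Divide through by 2: y'' + 6y' + 9y = -6 + 3*t.
Characteristic equation r² + 6r + 9 = 0 has discriminant (6)² - 4·(9) = 0, so r = -3 is a repeated root.
Hence y_h = (C1 + C2*t)*exp(-3*t).
For the particular solution try y_p = A0 + A1*t. Substituting and matching coefficients of each power of t gives A0 = -8/9, A1 = 1/3, so y_p = -8/9 + t/3.
General solution: y = -8/9 + t/3 + C1*exp(-3*t) + C2*t*exp(-3*t).
Apply the initial conditions: y(0) = -8/9 + C1 = 2 and y'(0) = 1/3 + C2 - 3*C1 = 0. Solving gives C1 = 26/9, C2 = 25/3.

y = -8/9 + t/3 + 26*exp(-3*t)/9 + 25*t*exp(-3*t)/3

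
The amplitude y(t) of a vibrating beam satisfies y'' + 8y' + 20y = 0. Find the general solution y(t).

y = C1*cos(2*t)*exp(-4*t) + C2*exp(-4*t)*sin(2*t)

Characteristic equation r² + 8r + 20 = 0 has discriminant (8)² - 4·(20) = -16 < 0, so r = -4 ± 2i.
Hence y_h = C1*cos(2*t)*exp(-4*t) + C2*exp(-4*t)*sin(2*t).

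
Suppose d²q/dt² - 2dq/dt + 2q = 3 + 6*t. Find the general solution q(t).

Characteristic equation r² - 2r + 2 = 0 has discriminant (-2)² - 4·(2) = -4 < 0, so r = 1 ± i.
Hence q_h = C1*cos(t)*exp(t) + C2*exp(t)*sin(t).
For the particular solution try q_p = A0 + A1*t. Substituting and matching coefficients of each power of t gives A0 = 9/2, A1 = 3, so q_p = 9/2 + 3*t.

q = 9/2 + 3*t + C1*cos(t)*exp(t) + C2*exp(t)*sin(t)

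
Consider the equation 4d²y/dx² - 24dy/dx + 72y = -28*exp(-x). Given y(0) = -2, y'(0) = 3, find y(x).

y = -7*exp(-x)/25 - 43*cos(3*x)*exp(3*x)/25 + 197*exp(3*x)*sin(3*x)/75

Divide through by 4: y'' - 6y' + 18y = -7*exp(-x).
Characteristic equation r² - 6r + 18 = 0 has discriminant (-6)² - 4·(18) = -36 < 0, so r = 3 ± 3i.
Hence y_h = C1*cos(3*x)*exp(3*x) + C2*exp(3*x)*sin(3*x).
Try y_p = A*exp(-x). Substituting into the equation and dividing by exp(-x) gives A = -7/25, so y_p = -7*exp(-x)/25.
General solution: y = -7*exp(-x)/25 + C1*cos(3*x)*exp(3*x) + C2*exp(3*x)*sin(3*x).
Apply the initial conditions: y(0) = -7/25 + C1 = -2 and y'(0) = 7/25 + 3*C1 + 3*C2 = 3. Solving gives C1 = -43/25, C2 = 197/75.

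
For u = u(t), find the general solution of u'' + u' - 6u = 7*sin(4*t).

u = -77*sin(4*t)/250 - 7*cos(4*t)/125 + C1*exp(2*t) + C2*exp(-3*t)

Characteristic equation r² + r - 6 = 0 factors as (r - 2)(r + 3) = 0, so r = 2, -3.
Hence u_h = C1*exp(2*t) + C2*exp(-3*t).
Try u_p = A*cos(4*t) + B*sin(4*t). Substituting and equating the coefficients of cos(4t) and sin(4t) gives A = -7/125, B = -77/250, so u_p = -77*sin(4*t)/250 - 7*cos(4*t)/125.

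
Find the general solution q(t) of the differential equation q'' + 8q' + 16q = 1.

q = 1/16 + C1*exp(-4*t) + C2*t*exp(-4*t)

Characteristic equation r² + 8r + 16 = 0 has discriminant (8)² - 4·(16) = 0, so r = -4 is a repeated root.
Hence q_h = (C1 + C2*t)*exp(-4*t).
For the particular solution try q_p = A0. Substituting and matching coefficients of each power of t gives A0 = 1/16, so q_p = 1/16.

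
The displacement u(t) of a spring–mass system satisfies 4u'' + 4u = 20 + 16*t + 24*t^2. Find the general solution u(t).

Divide through by 4: u'' + u = 5 + 4*t + 6*t^2.
Characteristic equation r² + 1 = 0 has discriminant (0)² - 4·(1) = -4 < 0, so r = ± i.
Hence u_h = C1*cos(t) + C2*sin(t).
For the particular solution try u_p = A0 + A1*t + A2*t^2. Substituting and matching coefficients of each power of t gives A0 = -7, A1 = 4, A2 = 6, so u_p = -7 + 4*t + 6*t^2.

u = -7 + 4*t + 6*t**2 + C1*cos(t) + C2*sin(t)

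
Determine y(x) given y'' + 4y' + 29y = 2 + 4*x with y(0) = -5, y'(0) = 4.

y = 42/841 + 4*x/29 - 5246*exp(-2*x)*sin(5*x)/4205 - 4247*cos(5*x)*exp(-2*x)/841

Characteristic equation r² + 4r + 29 = 0 has discriminant (4)² - 4·(29) = -100 < 0, so r = -2 ± 5i.
Hence y_h = C1*cos(5*x)*exp(-2*x) + C2*exp(-2*x)*sin(5*x).
For the particular solution try y_p = A0 + A1*x. Substituting and matching coefficients of each power of x gives A0 = 42/841, A1 = 4/29, so y_p = 42/841 + 4*x/29.
General solution: y = 42/841 + 4*x/29 + C1*cos(5*x)*exp(-2*x) + C2*exp(-2*x)*sin(5*x).
Apply the initial conditions: y(0) = 42/841 + C1 = -5 and y'(0) = 4/29 - 2*C1 + 5*C2 = 4. Solving gives C1 = -4247/841, C2 = -5246/4205.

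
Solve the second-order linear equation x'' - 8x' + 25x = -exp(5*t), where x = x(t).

Characteristic equation r² - 8r + 25 = 0 has discriminant (-8)² - 4·(25) = -36 < 0, so r = 4 ± 3i.
Hence x_h = C1*cos(3*t)*exp(4*t) + C2*exp(4*t)*sin(3*t).
Try x_p = A*exp(5*t). Substituting into the equation and dividing by exp(5*t) gives A = -1/10, so x_p = -exp(5*t)/10.

x = -exp(5*t)/10 + C1*cos(3*t)*exp(4*t) + C2*exp(4*t)*sin(3*t)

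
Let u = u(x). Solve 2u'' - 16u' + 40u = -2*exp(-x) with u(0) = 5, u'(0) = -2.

Divide through by 2: u'' - 8u' + 20u = -exp(-x).
Characteristic equation r² - 8r + 20 = 0 has discriminant (-8)² - 4·(20) = -16 < 0, so r = 4 ± 2i.
Hence u_h = C1*cos(2*x)*exp(4*x) + C2*exp(4*x)*sin(2*x).
Try u_p = A*exp(-x). Substituting into the equation and dividing by exp(-x) gives A = -1/29, so u_p = -exp(-x)/29.
General solution: u = -exp(-x)/29 + C1*cos(2*x)*exp(4*x) + C2*exp(4*x)*sin(2*x).
Apply the initial conditions: u(0) = -1/29 + C1 = 5 and u'(0) = 1/29 + 2*C2 + 4*C1 = -2. Solving gives C1 = 146/29, C2 = -643/58.

u = -exp(-x)/29 - 643*exp(4*x)*sin(2*x)/58 + 146*cos(2*x)*exp(4*x)/29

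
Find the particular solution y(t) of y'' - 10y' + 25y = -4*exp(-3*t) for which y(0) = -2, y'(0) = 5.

Characteristic equation r² - 10r + 25 = 0 has discriminant (-10)² - 4·(25) = 0, so r = 5 is a repeated root.
Hence y_h = (C1 + C2*t)*exp(5*t).
Try y_p = A*exp(-3*t). Substituting into the equation and dividing by exp(-3*t) gives A = -1/16, so y_p = -exp(-3*t)/16.
General solution: y = -exp(-3*t)/16 + C1*exp(5*t) + C2*t*exp(5*t).
Apply the initial conditions: y(0) = -1/16 + C1 = -2 and y'(0) = 3/16 + C2 + 5*C1 = 5. Solving gives C1 = -31/16, C2 = 29/2.

y = -31*exp(5*t)/16 - exp(-3*t)/16 + 29*t*exp(5*t)/2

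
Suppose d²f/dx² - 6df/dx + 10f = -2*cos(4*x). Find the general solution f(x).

f = cos(4*x)/51 + 4*sin(4*x)/51 + C1*cos(x)*exp(3*x) + C2*exp(3*x)*sin(x)

Characteristic equation r² - 6r + 10 = 0 has discriminant (-6)² - 4·(10) = -4 < 0, so r = 3 ± i.
Hence f_h = C1*cos(x)*exp(3*x) + C2*exp(3*x)*sin(x).
Try f_p = A*cos(4*x) + B*sin(4*x). Substituting and equating the coefficients of cos(4x) and sin(4x) gives A = 1/51, B = 4/51, so f_p = cos(4*x)/51 + 4*sin(4*x)/51.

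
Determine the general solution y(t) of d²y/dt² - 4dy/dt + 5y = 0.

Characteristic equation r² - 4r + 5 = 0 has discriminant (-4)² - 4·(5) = -4 < 0, so r = 2 ± i.
Hence y_h = C1*cos(t)*exp(2*t) + C2*exp(2*t)*sin(t).

y = C1*cos(t)*exp(2*t) + C2*exp(2*t)*sin(t)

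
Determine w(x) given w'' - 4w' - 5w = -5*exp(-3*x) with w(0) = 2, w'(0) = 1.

Characteristic equation r² - 4r - 5 = 0 factors as (r + 1)(r - 5) = 0, so r = -1, 5.
Hence w_h = C1*exp(-x) + C2*exp(5*x).
Try w_p = A*exp(-3*x). Substituting into the equation and dividing by exp(-3*x) gives A = -5/16, so w_p = -5*exp(-3*x)/16.
General solution: w = -5*exp(-3*x)/16 + C1*exp(-x) + C2*exp(5*x).
Apply the initial conditions: w(0) = -5/16 + C1 + C2 = 2 and w'(0) = 15/16 - C1 + 5*C2 = 1. Solving gives C1 = 23/12, C2 = 19/48.

w = -5*exp(-3*x)/16 + 19*exp(5*x)/48 + 23*exp(-x)/12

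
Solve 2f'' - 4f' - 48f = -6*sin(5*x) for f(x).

Divide through by 2: f'' - 2f' - 24f = -3*sin(5*x).
Characteristic equation r² - 2r - 24 = 0 factors as (r + 4)(r - 6) = 0, so r = -4, 6.
Hence f_h = C1*exp(-4*x) + C2*exp(6*x).
Try f_p = A*cos(5*x) + B*sin(5*x). Substituting and equating the coefficients of cos(5x) and sin(5x) gives A = -30/2501, B = 147/2501, so f_p = -30*cos(5*x)/2501 + 147*sin(5*x)/2501.

f = -30*cos(5*x)/2501 + 147*sin(5*x)/2501 + C1*exp(-4*x) + C2*exp(6*x)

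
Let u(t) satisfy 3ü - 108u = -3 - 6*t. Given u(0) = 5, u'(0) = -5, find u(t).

Divide through by 3: u'' - 36u = -1 - 2*t.
Characteristic equation r² - 36 = 0 factors as (r - 6)(r + 6) = 0, so r = 6, -6.
Hence u_h = C1*exp(6*t) + C2*exp(-6*t).
For the particular solution try u_p = A0 + A1*t. Substituting and matching coefficients of each power of t gives A0 = 1/36, A1 = 1/18, so u_p = 1/36 + t/18.
General solution: u = 1/36 + t/18 + C1*exp(6*t) + C2*exp(-6*t).
Apply the initial conditions: u(0) = 1/36 + C1 + C2 = 5 and u'(0) = 1/18 - 6*C2 + 6*C1 = -5. Solving gives C1 = 223/108, C2 = 157/54.

u = 1/36 + t/18 + 157*exp(-6*t)/54 + 223*exp(6*t)/108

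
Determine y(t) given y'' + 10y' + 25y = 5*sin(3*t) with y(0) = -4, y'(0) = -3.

y = -2237*exp(-5*t)/578 - 75*cos(3*t)/578 + 20*sin(3*t)/289 - 767*t*exp(-5*t)/34

Characteristic equation r² + 10r + 25 = 0 has discriminant (10)² - 4·(25) = 0, so r = -5 is a repeated root.
Hence y_h = (C1 + C2*t)*exp(-5*t).
Try y_p = A*cos(3*t) + B*sin(3*t). Substituting and equating the coefficients of cos(3t) and sin(3t) gives A = -75/578, B = 20/289, so y_p = -75*cos(3*t)/578 + 20*sin(3*t)/289.
General solution: y = -75*cos(3*t)/578 + 20*sin(3*t)/289 + C1*exp(-5*t) + C2*t*exp(-5*t).
Apply the initial conditions: y(0) = -75/578 + C1 = -4 and y'(0) = 60/289 + C2 - 5*C1 = -3. Solving gives C1 = -2237/578, C2 = -767/34.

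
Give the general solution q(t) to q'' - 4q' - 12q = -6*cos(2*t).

q = 3*cos(2*t)/10 + 3*sin(2*t)/20 + C1*exp(-2*t) + C2*exp(6*t)

Characteristic equation r² - 4r - 12 = 0 factors as (r + 2)(r - 6) = 0, so r = -2, 6.
Hence q_h = C1*exp(-2*t) + C2*exp(6*t).
Try q_p = A*cos(2*t) + B*sin(2*t). Substituting and equating the coefficients of cos(2t) and sin(2t) gives A = 3/10, B = 3/20, so q_p = 3*cos(2*t)/10 + 3*sin(2*t)/20.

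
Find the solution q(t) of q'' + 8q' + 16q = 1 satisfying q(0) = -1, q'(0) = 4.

q = 1/16 - 17*exp(-4*t)/16 - t*exp(-4*t)/4

Characteristic equation r² + 8r + 16 = 0 has discriminant (8)² - 4·(16) = 0, so r = -4 is a repeated root.
Hence q_h = (C1 + C2*t)*exp(-4*t).
For the particular solution try q_p = A0. Substituting and matching coefficients of each power of t gives A0 = 1/16, so q_p = 1/16.
General solution: q = 1/16 + C1*exp(-4*t) + C2*t*exp(-4*t).
Apply the initial conditions: q(0) = 1/16 + C1 = -1 and q'(0) = C2 - 4*C1 = 4. Solving gives C1 = -17/16, C2 = -1/4.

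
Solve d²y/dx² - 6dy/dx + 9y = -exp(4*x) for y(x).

y = -exp(4*x) + C1*exp(3*x) + C2*x*exp(3*x)

Characteristic equation r² - 6r + 9 = 0 has discriminant (-6)² - 4·(9) = 0, so r = 3 is a repeated root.
Hence y_h = (C1 + C2*x)*exp(3*x).
Try y_p = A*exp(4*x). Substituting into the equation and dividing by exp(4*x) gives A = -1, so y_p = -exp(4*x).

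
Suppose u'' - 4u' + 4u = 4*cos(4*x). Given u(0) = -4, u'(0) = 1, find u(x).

u = -97*exp(2*x)/25 - 4*sin(4*x)/25 - 3*cos(4*x)/25 + 47*x*exp(2*x)/5

Characteristic equation r² - 4r + 4 = 0 has discriminant (-4)² - 4·(4) = 0, so r = 2 is a repeated root.
Hence u_h = (C1 + C2*x)*exp(2*x).
Try u_p = A*cos(4*x) + B*sin(4*x). Substituting and equating the coefficients of cos(4x) and sin(4x) gives A = -3/25, B = -4/25, so u_p = -4*sin(4*x)/25 - 3*cos(4*x)/25.
General solution: u = -4*sin(4*x)/25 - 3*cos(4*x)/25 + C1*exp(2*x) + C2*x*exp(2*x).
Apply the initial conditions: u(0) = -3/25 + C1 = -4 and u'(0) = -16/25 + C2 + 2*C1 = 1. Solving gives C1 = -97/25, C2 = 47/5.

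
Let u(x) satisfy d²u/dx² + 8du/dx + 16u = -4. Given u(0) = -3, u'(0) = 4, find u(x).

Characteristic equation r² + 8r + 16 = 0 has discriminant (8)² - 4·(16) = 0, so r = -4 is a repeated root.
Hence u_h = (C1 + C2*x)*exp(-4*x).
For the particular solution try u_p = A0. Substituting and matching coefficients of each power of x gives A0 = -1/4, so u_p = -1/4.
General solution: u = -1/4 + C1*exp(-4*x) + C2*x*exp(-4*x).
Apply the initial conditions: u(0) = -1/4 + C1 = -3 and u'(0) = C2 - 4*C1 = 4. Solving gives C1 = -11/4, C2 = -7.

u = -1/4 - 11*exp(-4*x)/4 - 7*x*exp(-4*x)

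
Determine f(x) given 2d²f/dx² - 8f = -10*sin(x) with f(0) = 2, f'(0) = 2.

f = 3*exp(-2*x)/4 + 5*exp(2*x)/4 + sin(x)

Divide through by 2: f'' - 4f = -5*sin(x).
Characteristic equation r² - 4 = 0 factors as (r - 2)(r + 2) = 0, so r = 2, -2.
Hence f_h = C1*exp(2*x) + C2*exp(-2*x).
Try f_p = A*cos(x) + B*sin(x). Substituting and equating the coefficients of cos(x) and sin(x) gives A = 0, B = 1, so f_p = sin(x).
General solution: f = C1*exp(2*x) + C2*exp(-2*x) + sin(x).
Apply the initial conditions: f(0) = C1 + C2 = 2 and f'(0) = 1 - 2*C2 + 2*C1 = 2. Solving gives C1 = 5/4, C2 = 3/4.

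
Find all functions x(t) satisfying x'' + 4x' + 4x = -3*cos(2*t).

x = -3*sin(2*t)/8 + C1*exp(-2*t) + C2*t*exp(-2*t)

Characteristic equation r² + 4r + 4 = 0 has discriminant (4)² - 4·(4) = 0, so r = -2 is a repeated root.
Hence x_h = (C1 + C2*t)*exp(-2*t).
Try x_p = A*cos(2*t) + B*sin(2*t). Substituting and equating the coefficients of cos(2t) and sin(2t) gives A = 0, B = -3/8, so x_p = -3*sin(2*t)/8.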